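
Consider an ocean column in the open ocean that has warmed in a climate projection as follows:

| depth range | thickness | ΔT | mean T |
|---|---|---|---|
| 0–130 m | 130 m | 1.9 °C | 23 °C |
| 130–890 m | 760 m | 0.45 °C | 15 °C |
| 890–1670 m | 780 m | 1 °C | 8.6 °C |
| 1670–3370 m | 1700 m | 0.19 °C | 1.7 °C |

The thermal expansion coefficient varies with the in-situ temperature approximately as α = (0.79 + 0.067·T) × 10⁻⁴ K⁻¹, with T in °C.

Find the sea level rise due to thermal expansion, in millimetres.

250 mm

Layer 1: α = (0.79 + 0.067×23)×10⁻⁴ = 2.331×10⁻⁴ K⁻¹
Layer 2: α = (0.79 + 0.067×15)×10⁻⁴ = 1.795×10⁻⁴ K⁻¹
Layer 3: α = (0.79 + 0.067×8.6)×10⁻⁴ = 1.3662×10⁻⁴ K⁻¹
Layer 4: α = (0.79 + 0.067×1.7)×10⁻⁴ = 0.9039×10⁻⁴ K⁻¹
Layer 1: 130 × 1.9 × 2.331×10⁻⁴ = 0.0575757 m
0.45 × 760 × 1.795×10⁻⁴ = 0.061389 m
780 × 1.3662×10⁻⁴ × 1 = 0.1065636 m
Layer 4: 1700 × 0.19 × 0.9039×10⁻⁴ = 0.02919597 m
Δh = 0.0575757 + 0.061389 + 0.1065636 + 0.02919597 = 0.25472427 m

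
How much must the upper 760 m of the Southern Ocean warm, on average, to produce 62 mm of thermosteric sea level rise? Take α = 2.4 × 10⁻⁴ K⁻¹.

ΔT = Δh/(αH) = 0.062 / (2.4×10⁻⁴ × 760) ≈ 0.3399 °C

ΔT ≈ 0.340 °C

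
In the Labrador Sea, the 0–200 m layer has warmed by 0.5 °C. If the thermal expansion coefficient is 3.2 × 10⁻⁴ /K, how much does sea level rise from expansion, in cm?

Δh = αΔT·H = 3.2×10⁻⁴ × 0.5 × 200 = 0.03200 m

Δh ≈ 3.2 cm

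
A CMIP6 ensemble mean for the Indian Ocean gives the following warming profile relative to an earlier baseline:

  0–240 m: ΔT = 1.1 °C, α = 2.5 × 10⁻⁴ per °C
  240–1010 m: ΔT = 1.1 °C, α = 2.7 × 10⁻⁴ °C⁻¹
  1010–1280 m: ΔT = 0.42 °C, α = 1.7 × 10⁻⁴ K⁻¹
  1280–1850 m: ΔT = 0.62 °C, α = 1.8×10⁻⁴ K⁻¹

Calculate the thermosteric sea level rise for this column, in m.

Δh = 0.378 m

1.1 × 2.5×10⁻⁴ × 240 = 0.06600 m
1.1 × 2.7×10⁻⁴ × 770 = 0.22869 m
Layer 3: 270 × 1.7×10⁻⁴ × 0.42 = 0.019278 m
0.62 × 1.8×10⁻⁴ × 570 = 0.063612 m
Δh = 0.06600 + 0.22869 + 0.019278 + 0.063612 = 0.37758 m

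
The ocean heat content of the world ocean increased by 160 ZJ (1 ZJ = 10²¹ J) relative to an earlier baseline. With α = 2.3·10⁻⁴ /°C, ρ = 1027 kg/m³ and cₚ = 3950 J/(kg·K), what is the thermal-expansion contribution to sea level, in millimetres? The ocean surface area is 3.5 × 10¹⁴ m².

Per unit area: Q = 160×10²¹ / (3.5×10¹⁴) ≈ 4.571×10⁸ J/m²
Δh = αQ/(ρcₚ) = 2.3×10⁻⁴ × 4.571×10⁸ / (1027 × 3950) ≈ 0.025916 m

Δh = 26 mm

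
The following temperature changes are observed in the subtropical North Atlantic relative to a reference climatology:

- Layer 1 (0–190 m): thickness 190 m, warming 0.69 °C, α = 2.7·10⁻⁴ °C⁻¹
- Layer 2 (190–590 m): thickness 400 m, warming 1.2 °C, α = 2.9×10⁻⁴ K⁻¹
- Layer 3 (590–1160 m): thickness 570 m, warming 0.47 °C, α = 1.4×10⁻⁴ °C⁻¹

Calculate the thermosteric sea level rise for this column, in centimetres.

0.69 × 2.7×10⁻⁴ × 190 = 0.035397 m
2.9×10⁻⁴ × 1.2 × 400 = 0.13920 m
570 × 0.47 × 1.4×10⁻⁴ = 0.037506 m
Δh = 0.035397 + 0.13920 + 0.037506 = 0.212103 m ≈ 21.2 cm

about 21.2 cm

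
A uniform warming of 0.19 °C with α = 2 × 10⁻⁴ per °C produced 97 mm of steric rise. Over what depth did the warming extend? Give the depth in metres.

2550 m

H = Δh/(αΔT) = 0.097 / (2×10⁻⁴ × 0.19) ≈ 2553 m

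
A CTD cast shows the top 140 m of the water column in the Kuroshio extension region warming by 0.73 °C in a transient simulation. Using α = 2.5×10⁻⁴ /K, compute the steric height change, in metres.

0.0256 m

Δh = αΔT·H = 2.5×10⁻⁴ × 0.73 × 140 = 0.02555 m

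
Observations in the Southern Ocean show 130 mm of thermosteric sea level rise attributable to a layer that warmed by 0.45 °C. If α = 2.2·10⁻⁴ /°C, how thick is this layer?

1310 m

H = Δh/(αΔT) = 0.13 / (2.2×10⁻⁴ × 0.45) ≈ 1313 m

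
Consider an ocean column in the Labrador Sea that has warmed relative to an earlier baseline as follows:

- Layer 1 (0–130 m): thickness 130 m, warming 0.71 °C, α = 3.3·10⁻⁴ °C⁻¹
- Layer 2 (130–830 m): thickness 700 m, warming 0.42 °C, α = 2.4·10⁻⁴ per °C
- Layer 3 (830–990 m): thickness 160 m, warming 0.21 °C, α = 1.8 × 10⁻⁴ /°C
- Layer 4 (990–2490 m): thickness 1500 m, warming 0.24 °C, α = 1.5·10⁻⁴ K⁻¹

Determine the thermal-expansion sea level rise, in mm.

Δh = 161 mm

3.3×10⁻⁴ × 0.71 × 130 = 0.030459 m
130–830 m: 0.42 × 2.4×10⁻⁴ × 700 = 0.07056 m
Layer 3: 0.21 × 1.8×10⁻⁴ × 160 = 0.006048 m
990–2490 m: 0.24 × 1.5×10⁻⁴ × 1500 = 0.05400 m
Δh = 0.030459 + 0.07056 + 0.006048 + 0.05400 = 0.161067 m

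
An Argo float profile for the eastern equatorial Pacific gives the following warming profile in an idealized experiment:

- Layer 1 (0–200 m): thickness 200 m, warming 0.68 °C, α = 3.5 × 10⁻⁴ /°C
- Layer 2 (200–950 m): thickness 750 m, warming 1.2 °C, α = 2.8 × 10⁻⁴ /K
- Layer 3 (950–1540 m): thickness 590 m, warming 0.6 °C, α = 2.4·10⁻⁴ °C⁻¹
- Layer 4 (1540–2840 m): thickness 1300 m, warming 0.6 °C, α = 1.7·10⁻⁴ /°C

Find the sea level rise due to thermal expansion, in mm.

about 517 mm

0–200 m: 0.68 × 200 × 3.5×10⁻⁴ = 0.04760 m
Layer 2: 750 × 2.8×10⁻⁴ × 1.2 = 0.25200 m
Layer 3: 590 × 2.4×10⁻⁴ × 0.6 = 0.08496 m
Layer 4: 1300 × 0.6 × 1.7×10⁻⁴ = 0.13260 m
Δh = 0.04760 + 0.25200 + 0.08496 + 0.13260 = 0.51716 m ≈ 517 mm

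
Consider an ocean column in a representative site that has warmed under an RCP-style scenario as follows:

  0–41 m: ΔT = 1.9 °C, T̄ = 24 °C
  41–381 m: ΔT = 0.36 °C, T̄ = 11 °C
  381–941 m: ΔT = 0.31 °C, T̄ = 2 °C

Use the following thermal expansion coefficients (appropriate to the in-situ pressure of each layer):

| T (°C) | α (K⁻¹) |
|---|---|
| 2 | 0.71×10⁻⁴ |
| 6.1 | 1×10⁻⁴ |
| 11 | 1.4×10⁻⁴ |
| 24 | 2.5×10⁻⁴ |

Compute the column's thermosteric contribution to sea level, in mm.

about 48.9 mm

Layer 1 at 24 °C → α = 2.5×10⁻⁴ K⁻¹
Layer 2 at 11 °C → α = 1.4×10⁻⁴ K⁻¹
Layer 3 at 2 °C → α = 0.71×10⁻⁴ K⁻¹
0–41 m: 41 × 2.5×10⁻⁴ × 1.9 = 0.019475 m
Layer 2: 340 × 1.4×10⁻⁴ × 0.36 = 0.017136 m
Layer 3: 560 × 0.31 × 0.71×10⁻⁴ = 0.0123256 m
Δh = 0.019475 + 0.017136 + 0.0123256 = 0.0489366 m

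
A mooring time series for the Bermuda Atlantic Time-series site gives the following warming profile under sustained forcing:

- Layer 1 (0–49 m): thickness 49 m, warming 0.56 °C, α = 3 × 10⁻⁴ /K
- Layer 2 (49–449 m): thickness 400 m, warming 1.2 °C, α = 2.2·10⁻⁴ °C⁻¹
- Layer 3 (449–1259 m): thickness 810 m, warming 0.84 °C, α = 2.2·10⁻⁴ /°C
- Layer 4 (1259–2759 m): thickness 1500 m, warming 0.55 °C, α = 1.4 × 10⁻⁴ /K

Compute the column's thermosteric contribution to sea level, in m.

Δh = 0.379 m

3×10⁻⁴ × 49 × 0.56 = 0.008232 m
400 × 2.2×10⁻⁴ × 1.2 = 0.10560 m
449–1259 m: 810 × 0.84 × 2.2×10⁻⁴ = 0.149688 m
Layer 4: 1500 × 0.55 × 1.4×10⁻⁴ = 0.11550 m
Δh = 0.008232 + 0.10560 + 0.149688 + 0.11550 = 0.37902 m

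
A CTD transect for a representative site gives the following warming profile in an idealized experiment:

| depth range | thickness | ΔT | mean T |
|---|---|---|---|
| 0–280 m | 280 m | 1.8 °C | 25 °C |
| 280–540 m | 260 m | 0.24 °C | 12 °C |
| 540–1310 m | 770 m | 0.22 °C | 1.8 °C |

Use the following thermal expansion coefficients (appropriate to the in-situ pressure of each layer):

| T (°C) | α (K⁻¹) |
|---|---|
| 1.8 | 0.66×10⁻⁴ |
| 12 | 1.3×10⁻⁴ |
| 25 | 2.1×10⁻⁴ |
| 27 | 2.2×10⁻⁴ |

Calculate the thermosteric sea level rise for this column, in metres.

Layer 1 at 25 °C → α = 2.1×10⁻⁴ K⁻¹
Layer 2 at 12 °C → α = 1.3×10⁻⁴ K⁻¹
Layer 3 at 1.8 °C → α = 0.66×10⁻⁴ K⁻¹
0–280 m: 280 × 1.8 × 2.1×10⁻⁴ = 0.10584 m
280–540 m: 260 × 1.3×10⁻⁴ × 0.24 = 0.008112 m
Layer 3: 0.22 × 770 × 0.66×10⁻⁴ = 0.0111804 m
Δh = 0.10584 + 0.008112 + 0.0111804 = 0.1251324 m ≈ 0.13 m

about 0.13 m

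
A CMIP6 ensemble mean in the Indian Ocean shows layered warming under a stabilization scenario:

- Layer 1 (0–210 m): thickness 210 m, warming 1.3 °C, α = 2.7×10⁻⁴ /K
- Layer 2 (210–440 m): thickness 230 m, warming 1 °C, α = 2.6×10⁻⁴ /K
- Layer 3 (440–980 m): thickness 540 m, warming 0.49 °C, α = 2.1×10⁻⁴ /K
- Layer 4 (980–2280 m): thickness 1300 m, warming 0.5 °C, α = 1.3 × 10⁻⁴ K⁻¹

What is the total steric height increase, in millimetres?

Layer 1: 1.3 × 210 × 2.7×10⁻⁴ = 0.07371 m
2.6×10⁻⁴ × 1 × 230 = 0.05980 m
0.49 × 2.1×10⁻⁴ × 540 = 0.055566 m
980–2280 m: 1.3×10⁻⁴ × 0.5 × 1300 = 0.08450 m
Δh = 0.07371 + 0.05980 + 0.055566 + 0.08450 = 0.273576 m ≈ 274 mm

about 274 mm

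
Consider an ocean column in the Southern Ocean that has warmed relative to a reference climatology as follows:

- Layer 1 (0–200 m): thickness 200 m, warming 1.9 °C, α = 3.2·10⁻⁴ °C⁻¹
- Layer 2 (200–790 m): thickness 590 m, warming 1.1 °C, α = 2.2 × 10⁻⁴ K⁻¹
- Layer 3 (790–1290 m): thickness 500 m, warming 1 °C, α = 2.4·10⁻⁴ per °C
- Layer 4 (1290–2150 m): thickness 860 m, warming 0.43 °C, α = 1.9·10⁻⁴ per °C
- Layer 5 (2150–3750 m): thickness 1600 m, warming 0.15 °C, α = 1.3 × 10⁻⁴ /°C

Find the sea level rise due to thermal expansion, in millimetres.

Δh ≈ 486 mm

Layer 1: 1.9 × 3.2×10⁻⁴ × 200 = 0.12160 m
200–790 m: 2.2×10⁻⁴ × 1.1 × 590 = 0.14278 m
Layer 3: 1 × 2.4×10⁻⁴ × 500 = 0.12000 m
Layer 4: 860 × 1.9×10⁻⁴ × 0.43 = 0.070262 m
0.15 × 1.3×10⁻⁴ × 1600 = 0.03120 m
Δh = 0.12160 + 0.14278 + 0.12000 + 0.070262 + 0.03120 = 0.485842 m ≈ 486 mm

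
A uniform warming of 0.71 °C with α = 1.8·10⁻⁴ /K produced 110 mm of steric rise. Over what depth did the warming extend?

860 m

H = Δh/(αΔT) = 0.11 / (1.8×10⁻⁴ × 0.71) ≈ 860.7 m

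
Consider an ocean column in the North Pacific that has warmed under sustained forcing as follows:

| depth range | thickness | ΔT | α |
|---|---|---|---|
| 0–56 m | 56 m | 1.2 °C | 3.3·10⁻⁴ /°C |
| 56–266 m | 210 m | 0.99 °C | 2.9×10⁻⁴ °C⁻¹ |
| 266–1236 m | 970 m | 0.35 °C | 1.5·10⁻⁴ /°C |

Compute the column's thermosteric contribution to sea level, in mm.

about 133 mm

0–56 m: 3.3×10⁻⁴ × 1.2 × 56 = 0.022176 m
2.9×10⁻⁴ × 210 × 0.99 = 0.060291 m
Layer 3: 970 × 1.5×10⁻⁴ × 0.35 = 0.050925 m
Δh = 0.022176 + 0.060291 + 0.050925 = 0.133392 m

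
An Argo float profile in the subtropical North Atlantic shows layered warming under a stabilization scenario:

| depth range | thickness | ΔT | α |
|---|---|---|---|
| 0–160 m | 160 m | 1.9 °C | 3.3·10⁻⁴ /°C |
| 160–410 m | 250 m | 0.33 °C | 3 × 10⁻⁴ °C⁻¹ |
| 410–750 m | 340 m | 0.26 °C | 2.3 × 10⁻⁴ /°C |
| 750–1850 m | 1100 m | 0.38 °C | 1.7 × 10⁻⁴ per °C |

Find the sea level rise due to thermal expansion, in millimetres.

0–160 m: 1.9 × 3.3×10⁻⁴ × 160 = 0.10032 m
Layer 2: 3×10⁻⁴ × 250 × 0.33 = 0.02475 m
Layer 3: 2.3×10⁻⁴ × 0.26 × 340 = 0.020332 m
750–1850 m: 1.7×10⁻⁴ × 0.38 × 1100 = 0.07106 m
Δh = 0.10032 + 0.02475 + 0.020332 + 0.07106 = 0.216462 m

about 216 mm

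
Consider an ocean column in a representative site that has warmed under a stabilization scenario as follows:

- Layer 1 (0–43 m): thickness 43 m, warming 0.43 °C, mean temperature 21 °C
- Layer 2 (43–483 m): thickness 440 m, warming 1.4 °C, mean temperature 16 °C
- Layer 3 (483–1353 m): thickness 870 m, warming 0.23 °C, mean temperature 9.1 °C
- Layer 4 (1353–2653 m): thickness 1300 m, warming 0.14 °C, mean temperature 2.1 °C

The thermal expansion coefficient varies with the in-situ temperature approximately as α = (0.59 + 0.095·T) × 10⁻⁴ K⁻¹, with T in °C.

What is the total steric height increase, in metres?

Δh = 0.178 m

Layer 1: α = (0.59 + 0.095×21)×10⁻⁴ = 2.585×10⁻⁴ K⁻¹
Layer 2: α = (0.59 + 0.095×16)×10⁻⁴ = 2.11×10⁻⁴ K⁻¹
Layer 3: α = (0.59 + 0.095×9.1)×10⁻⁴ = 1.4545×10⁻⁴ K⁻¹
Layer 4: α = (0.59 + 0.095×2.1)×10⁻⁴ = 0.7895×10⁻⁴ K⁻¹
2.585×10⁻⁴ × 0.43 × 43 = 0.004779665 m
440 × 2.11×10⁻⁴ × 1.4 = 0.129976 m
1.4545×10⁻⁴ × 0.23 × 870 = 0.029104545 m
1353–2653 m: 0.7895×10⁻⁴ × 0.14 × 1300 = 0.0143689 m
Δh = 0.004779665 + 0.129976 + 0.029104545 + 0.0143689 = 0.17822911 m ≈ 0.178 m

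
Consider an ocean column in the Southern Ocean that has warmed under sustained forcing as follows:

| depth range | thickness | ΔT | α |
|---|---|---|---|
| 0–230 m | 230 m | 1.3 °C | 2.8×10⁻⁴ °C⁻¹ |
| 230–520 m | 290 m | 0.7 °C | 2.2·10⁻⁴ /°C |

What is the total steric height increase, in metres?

0–230 m: 230 × 1.3 × 2.8×10⁻⁴ = 0.08372 m
Layer 2: 0.7 × 2.2×10⁻⁴ × 290 = 0.04466 m
Δh = 0.08372 + 0.04466 = 0.12838 m

0.13 m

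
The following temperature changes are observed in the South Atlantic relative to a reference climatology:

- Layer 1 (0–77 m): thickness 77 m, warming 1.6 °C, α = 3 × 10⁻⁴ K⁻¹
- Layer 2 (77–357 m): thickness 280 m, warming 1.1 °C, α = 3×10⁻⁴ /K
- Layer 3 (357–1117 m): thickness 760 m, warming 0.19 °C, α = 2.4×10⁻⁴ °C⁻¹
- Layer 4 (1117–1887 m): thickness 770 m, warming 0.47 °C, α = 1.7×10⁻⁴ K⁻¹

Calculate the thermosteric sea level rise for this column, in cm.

Δh ≈ 22.6 cm

0–77 m: 77 × 3×10⁻⁴ × 1.6 = 0.03696 m
Layer 2: 280 × 1.1 × 3×10⁻⁴ = 0.09240 m
Layer 3: 0.19 × 2.4×10⁻⁴ × 760 = 0.034656 m
Layer 4: 0.47 × 1.7×10⁻⁴ × 770 = 0.061523 m
Δh = 0.03696 + 0.09240 + 0.034656 + 0.061523 = 0.225539 m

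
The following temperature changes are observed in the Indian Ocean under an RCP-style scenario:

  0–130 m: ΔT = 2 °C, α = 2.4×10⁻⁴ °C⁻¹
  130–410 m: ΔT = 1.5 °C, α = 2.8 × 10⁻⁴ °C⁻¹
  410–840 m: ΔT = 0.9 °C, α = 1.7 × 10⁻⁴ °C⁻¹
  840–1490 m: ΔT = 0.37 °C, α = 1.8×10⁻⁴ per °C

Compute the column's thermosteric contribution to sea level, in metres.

2 × 2.4×10⁻⁴ × 130 = 0.06240 m
130–410 m: 1.5 × 280 × 2.8×10⁻⁴ = 0.11760 m
410–840 m: 0.9 × 1.7×10⁻⁴ × 430 = 0.06579 m
Layer 4: 1.8×10⁻⁴ × 650 × 0.37 = 0.04329 m
Δh = 0.06240 + 0.11760 + 0.06579 + 0.04329 = 0.28908 m

0.29 m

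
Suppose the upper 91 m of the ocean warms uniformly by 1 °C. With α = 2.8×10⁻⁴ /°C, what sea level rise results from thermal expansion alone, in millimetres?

Δh = 25 mm

Δh = αΔT·H = 2.8×10⁻⁴ × 1 × 91 = 0.02548 m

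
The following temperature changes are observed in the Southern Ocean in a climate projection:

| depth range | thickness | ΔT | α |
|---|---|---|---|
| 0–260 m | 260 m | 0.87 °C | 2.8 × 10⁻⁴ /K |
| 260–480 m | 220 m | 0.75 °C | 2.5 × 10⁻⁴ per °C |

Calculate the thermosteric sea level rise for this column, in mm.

Layer 1: 260 × 2.8×10⁻⁴ × 0.87 = 0.063336 m
260–480 m: 2.5×10⁻⁴ × 220 × 0.75 = 0.04125 m
Δh = 0.063336 + 0.04125 = 0.104586 m

105 mm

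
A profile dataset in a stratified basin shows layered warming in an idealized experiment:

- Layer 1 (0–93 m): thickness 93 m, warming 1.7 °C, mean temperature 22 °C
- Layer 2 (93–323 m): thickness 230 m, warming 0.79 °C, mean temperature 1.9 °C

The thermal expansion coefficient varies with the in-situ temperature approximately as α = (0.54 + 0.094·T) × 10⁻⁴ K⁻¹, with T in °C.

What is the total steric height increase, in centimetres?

5.43 cm

Layer 1: α = (0.54 + 0.094×22)×10⁻⁴ = 2.608×10⁻⁴ K⁻¹
Layer 2: α = (0.54 + 0.094×1.9)×10⁻⁴ = 0.7186×10⁻⁴ K⁻¹
Layer 1: 2.608×10⁻⁴ × 1.7 × 93 = 0.04123248 m
93–323 m: 230 × 0.7186×10⁻⁴ × 0.79 = 0.013056962 m
Δh = 0.04123248 + 0.013056962 = 0.054289442 m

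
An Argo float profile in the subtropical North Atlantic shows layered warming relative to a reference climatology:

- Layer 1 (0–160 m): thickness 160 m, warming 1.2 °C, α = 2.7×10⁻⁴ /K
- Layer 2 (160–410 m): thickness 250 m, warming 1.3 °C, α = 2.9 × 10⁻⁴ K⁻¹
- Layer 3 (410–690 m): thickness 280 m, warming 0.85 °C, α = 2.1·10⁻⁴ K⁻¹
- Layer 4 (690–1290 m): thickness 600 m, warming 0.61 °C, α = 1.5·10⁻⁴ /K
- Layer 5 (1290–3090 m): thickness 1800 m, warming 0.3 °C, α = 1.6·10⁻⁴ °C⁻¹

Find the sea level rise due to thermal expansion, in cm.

Δh ≈ 34 cm

2.7×10⁻⁴ × 1.2 × 160 = 0.05184 m
160–410 m: 250 × 1.3 × 2.9×10⁻⁴ = 0.09425 m
0.85 × 2.1×10⁻⁴ × 280 = 0.04998 m
0.61 × 1.5×10⁻⁴ × 600 = 0.05490 m
Layer 5: 1.6×10⁻⁴ × 0.3 × 1800 = 0.08640 m
Δh = 0.05184 + 0.09425 + 0.04998 + 0.05490 + 0.08640 = 0.33737 m ≈ 34 cm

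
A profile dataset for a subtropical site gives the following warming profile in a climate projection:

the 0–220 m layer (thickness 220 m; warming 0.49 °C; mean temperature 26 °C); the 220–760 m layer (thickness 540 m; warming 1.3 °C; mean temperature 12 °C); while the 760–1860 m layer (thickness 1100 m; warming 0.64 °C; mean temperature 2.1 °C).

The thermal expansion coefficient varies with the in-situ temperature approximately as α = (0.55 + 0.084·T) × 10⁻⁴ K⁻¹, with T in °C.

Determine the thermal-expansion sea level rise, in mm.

Δh ≈ 190 mm

Layer 1: α = (0.55 + 0.084×26)×10⁻⁴ = 2.734×10⁻⁴ K⁻¹
Layer 2: α = (0.55 + 0.084×12)×10⁻⁴ = 1.558×10⁻⁴ K⁻¹
Layer 3: α = (0.55 + 0.084×2.1)×10⁻⁴ = 0.7264×10⁻⁴ K⁻¹
Layer 1: 2.734×10⁻⁴ × 220 × 0.49 = 0.02947252 m
220–760 m: 1.3 × 540 × 1.558×10⁻⁴ = 0.1093716 m
Layer 3: 1100 × 0.7264×10⁻⁴ × 0.64 = 0.05113856 m
Δh = 0.02947252 + 0.1093716 + 0.05113856 = 0.18998268 m ≈ 190 mm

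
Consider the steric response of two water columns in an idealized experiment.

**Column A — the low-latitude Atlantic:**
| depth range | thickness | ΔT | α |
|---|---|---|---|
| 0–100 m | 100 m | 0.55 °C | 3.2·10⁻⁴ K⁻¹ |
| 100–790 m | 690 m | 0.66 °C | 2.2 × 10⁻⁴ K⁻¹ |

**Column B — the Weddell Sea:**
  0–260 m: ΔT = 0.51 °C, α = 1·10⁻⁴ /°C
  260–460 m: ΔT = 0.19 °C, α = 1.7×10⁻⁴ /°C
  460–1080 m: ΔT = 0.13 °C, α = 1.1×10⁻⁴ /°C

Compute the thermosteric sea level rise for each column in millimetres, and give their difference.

A: 120 mm; B: 29 mm; difference 89 mm

A 100 × 0.55 × 3.2×10⁻⁴ = 0.01760 m
A 100–790 m: 2.2×10⁻⁴ × 0.66 × 690 = 0.100188 m
A total: 0.117788 m
B 0–260 m: 260 × 0.51 × 1×10⁻⁴ = 0.01326 m
B 260–460 m: 200 × 0.19 × 1.7×10⁻⁴ = 0.00646 m
B 460–1080 m: 0.13 × 1.1×10⁻⁴ × 620 = 0.008866 m
B total: 0.028586 m
Difference: 0.117788 − 0.028586 = 0.089202 m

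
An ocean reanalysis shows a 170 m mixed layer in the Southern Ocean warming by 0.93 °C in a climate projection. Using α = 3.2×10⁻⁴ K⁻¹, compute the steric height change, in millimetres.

51 mm

Δh = αΔT·H = 3.2×10⁻⁴ × 0.93 × 170 = 0.050592 m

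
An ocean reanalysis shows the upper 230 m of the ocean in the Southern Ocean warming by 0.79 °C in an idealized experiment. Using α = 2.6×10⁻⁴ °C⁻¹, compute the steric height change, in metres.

Δh ≈ 0.0472 m

Δh = αΔT·H = 2.6×10⁻⁴ × 0.79 × 230 = 0.047242 m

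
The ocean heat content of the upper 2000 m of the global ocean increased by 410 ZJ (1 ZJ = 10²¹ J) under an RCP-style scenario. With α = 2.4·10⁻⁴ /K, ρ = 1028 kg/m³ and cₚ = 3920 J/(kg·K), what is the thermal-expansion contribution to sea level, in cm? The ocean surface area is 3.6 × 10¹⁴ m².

about 6.78 cm

Per unit area: Q = 410×10²¹ / (3.6×10¹⁴) ≈ 1.139×10⁹ J/m²
Δh = αQ/(ρcₚ) = 2.4×10⁻⁴ × 1.139×10⁹ / (1028 × 3920) ≈ 0.067835 m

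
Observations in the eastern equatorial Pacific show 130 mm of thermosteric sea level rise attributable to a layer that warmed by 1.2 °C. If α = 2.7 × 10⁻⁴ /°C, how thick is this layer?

H ≈ 401 m

H = Δh/(αΔT) = 0.13 / (2.7×10⁻⁴ × 1.2) ≈ 401.2 m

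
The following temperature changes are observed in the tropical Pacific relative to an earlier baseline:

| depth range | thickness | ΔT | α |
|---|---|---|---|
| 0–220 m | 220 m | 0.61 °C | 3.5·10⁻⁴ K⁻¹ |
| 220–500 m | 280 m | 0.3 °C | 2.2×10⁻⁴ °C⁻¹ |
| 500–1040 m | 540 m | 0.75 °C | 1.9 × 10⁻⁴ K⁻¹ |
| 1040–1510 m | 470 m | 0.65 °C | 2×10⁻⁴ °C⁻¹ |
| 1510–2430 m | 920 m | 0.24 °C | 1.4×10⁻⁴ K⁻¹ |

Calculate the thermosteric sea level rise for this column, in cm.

0–220 m: 3.5×10⁻⁴ × 0.61 × 220 = 0.04697 m
2.2×10⁻⁴ × 280 × 0.3 = 0.01848 m
500–1040 m: 540 × 0.75 × 1.9×10⁻⁴ = 0.07695 m
2×10⁻⁴ × 0.65 × 470 = 0.06110 m
1.4×10⁻⁴ × 0.24 × 920 = 0.030912 m
Δh = 0.04697 + 0.01848 + 0.07695 + 0.06110 + 0.030912 = 0.234412 m ≈ 23.4 cm

about 23.4 cm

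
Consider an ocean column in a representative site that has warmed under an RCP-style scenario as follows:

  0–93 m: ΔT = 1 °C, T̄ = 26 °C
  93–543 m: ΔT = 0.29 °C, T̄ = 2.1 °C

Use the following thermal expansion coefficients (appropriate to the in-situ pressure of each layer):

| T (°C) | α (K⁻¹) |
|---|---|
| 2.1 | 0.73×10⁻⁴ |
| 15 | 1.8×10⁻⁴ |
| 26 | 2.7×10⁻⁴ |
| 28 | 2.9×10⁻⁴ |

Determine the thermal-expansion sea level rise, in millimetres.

34.6 mm of thermosteric rise

Layer 1 at 26 °C → α = 2.7×10⁻⁴ K⁻¹
Layer 2 at 2.1 °C → α = 0.73×10⁻⁴ K⁻¹
0–93 m: 1 × 93 × 2.7×10⁻⁴ = 0.02511 m
93–543 m: 0.29 × 450 × 0.73×10⁻⁴ = 0.0095265 m
Δh = 0.02511 + 0.0095265 = 0.0346365 m ≈ 34.6 mm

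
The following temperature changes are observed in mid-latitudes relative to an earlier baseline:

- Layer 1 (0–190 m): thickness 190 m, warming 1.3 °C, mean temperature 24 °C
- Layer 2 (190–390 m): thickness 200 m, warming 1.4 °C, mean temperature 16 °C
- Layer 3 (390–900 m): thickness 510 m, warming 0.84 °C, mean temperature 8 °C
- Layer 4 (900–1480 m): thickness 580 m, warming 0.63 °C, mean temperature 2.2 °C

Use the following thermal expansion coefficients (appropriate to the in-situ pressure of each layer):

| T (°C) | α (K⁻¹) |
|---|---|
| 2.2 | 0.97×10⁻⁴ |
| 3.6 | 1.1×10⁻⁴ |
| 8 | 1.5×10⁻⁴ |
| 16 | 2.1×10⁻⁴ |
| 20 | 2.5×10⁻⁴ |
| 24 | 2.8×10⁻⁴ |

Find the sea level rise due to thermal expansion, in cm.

Layer 1 at 24 °C → α = 2.8×10⁻⁴ K⁻¹
Layer 2 at 16 °C → α = 2.1×10⁻⁴ K⁻¹
Layer 3 at 8 °C → α = 1.5×10⁻⁴ K⁻¹
Layer 4 at 2.2 °C → α = 0.97×10⁻⁴ K⁻¹
1.3 × 190 × 2.8×10⁻⁴ = 0.06916 m
190–390 m: 2.1×10⁻⁴ × 1.4 × 200 = 0.05880 m
510 × 1.5×10⁻⁴ × 0.84 = 0.06426 m
900–1480 m: 580 × 0.97×10⁻⁴ × 0.63 = 0.0354438 m
Δh = 0.06916 + 0.05880 + 0.06426 + 0.0354438 = 0.2276638 m

22.8 cm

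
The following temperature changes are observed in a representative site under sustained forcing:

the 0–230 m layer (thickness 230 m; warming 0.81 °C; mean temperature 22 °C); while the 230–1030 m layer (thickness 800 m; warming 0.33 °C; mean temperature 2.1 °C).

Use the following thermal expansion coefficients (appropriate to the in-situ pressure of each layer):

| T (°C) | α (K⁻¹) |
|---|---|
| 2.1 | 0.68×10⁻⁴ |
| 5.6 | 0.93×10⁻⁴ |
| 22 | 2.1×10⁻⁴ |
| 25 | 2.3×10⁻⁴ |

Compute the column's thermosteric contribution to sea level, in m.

0.0571 m of thermosteric rise

Layer 1 at 22 °C → α = 2.1×10⁻⁴ K⁻¹
Layer 2 at 2.1 °C → α = 0.68×10⁻⁴ K⁻¹
Layer 1: 230 × 0.81 × 2.1×10⁻⁴ = 0.039123 m
Layer 2: 0.68×10⁻⁴ × 0.33 × 800 = 0.017952 m
Δh = 0.039123 + 0.017952 = 0.057075 m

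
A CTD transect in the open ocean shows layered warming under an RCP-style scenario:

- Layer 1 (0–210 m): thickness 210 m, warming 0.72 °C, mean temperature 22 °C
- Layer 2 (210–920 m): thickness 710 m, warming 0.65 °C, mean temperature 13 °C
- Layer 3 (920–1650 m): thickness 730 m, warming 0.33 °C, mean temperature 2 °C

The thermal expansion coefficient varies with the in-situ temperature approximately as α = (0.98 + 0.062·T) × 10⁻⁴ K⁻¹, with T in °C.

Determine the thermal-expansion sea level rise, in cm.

14 cm of thermosteric rise

Layer 1: α = (0.98 + 0.062×22)×10⁻⁴ = 2.344×10⁻⁴ K⁻¹
Layer 2: α = (0.98 + 0.062×13)×10⁻⁴ = 1.786×10⁻⁴ K⁻¹
Layer 3: α = (0.98 + 0.062×2)×10⁻⁴ = 1.104×10⁻⁴ K⁻¹
210 × 0.72 × 2.344×10⁻⁴ = 0.03544128 m
710 × 1.786×10⁻⁴ × 0.65 = 0.0824239 m
920–1650 m: 730 × 0.33 × 1.104×10⁻⁴ = 0.02659536 m
Δh = 0.03544128 + 0.0824239 + 0.02659536 = 0.14446054 m ≈ 14 cm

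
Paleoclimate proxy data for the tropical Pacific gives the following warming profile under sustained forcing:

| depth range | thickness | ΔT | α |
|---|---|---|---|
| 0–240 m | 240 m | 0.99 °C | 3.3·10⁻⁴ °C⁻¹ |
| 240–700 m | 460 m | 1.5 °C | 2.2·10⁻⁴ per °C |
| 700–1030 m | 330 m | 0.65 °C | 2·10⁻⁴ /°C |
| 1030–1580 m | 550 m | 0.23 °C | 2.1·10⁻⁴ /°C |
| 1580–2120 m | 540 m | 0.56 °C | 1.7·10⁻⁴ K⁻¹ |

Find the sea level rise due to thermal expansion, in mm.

Δh ≈ 351 mm

Layer 1: 240 × 0.99 × 3.3×10⁻⁴ = 0.078408 m
240–700 m: 1.5 × 2.2×10⁻⁴ × 460 = 0.15180 m
Layer 3: 0.65 × 330 × 2×10⁻⁴ = 0.04290 m
2.1×10⁻⁴ × 0.23 × 550 = 0.026565 m
1580–2120 m: 0.56 × 540 × 1.7×10⁻⁴ = 0.051408 m
Δh = 0.078408 + 0.15180 + 0.04290 + 0.026565 + 0.051408 = 0.351081 m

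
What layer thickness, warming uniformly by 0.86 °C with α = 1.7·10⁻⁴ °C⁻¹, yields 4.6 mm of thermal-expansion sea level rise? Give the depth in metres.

31 m

H = Δh/(αΔT) = 0.0046 / (1.7×10⁻⁴ × 0.86) ≈ 31.46 m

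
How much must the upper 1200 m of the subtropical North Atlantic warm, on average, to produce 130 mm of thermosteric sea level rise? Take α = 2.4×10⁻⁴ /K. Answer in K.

ΔT ≈ 0.45 K

ΔT = Δh/(αH) = 0.13 / (2.4×10⁻⁴ × 1200) ≈ 0.4514 K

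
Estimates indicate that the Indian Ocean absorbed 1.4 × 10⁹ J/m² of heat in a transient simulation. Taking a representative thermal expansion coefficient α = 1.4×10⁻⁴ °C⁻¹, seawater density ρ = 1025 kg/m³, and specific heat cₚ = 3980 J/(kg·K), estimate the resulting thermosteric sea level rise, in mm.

48.0 mm of thermosteric rise

Δh = αQ/(ρcₚ) = 1.4×10⁻⁴ × 1.4×10⁹ / (1025 × 3980) ≈ 0.048045 m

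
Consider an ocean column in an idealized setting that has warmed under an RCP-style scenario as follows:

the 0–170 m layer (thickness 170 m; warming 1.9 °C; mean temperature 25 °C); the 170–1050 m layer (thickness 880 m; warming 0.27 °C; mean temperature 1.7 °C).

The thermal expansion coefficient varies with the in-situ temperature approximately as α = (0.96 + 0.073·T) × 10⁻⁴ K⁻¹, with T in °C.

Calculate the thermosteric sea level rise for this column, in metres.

Layer 1: α = (0.96 + 0.073×25)×10⁻⁴ = 2.785×10⁻⁴ K⁻¹
Layer 2: α = (0.96 + 0.073×1.7)×10⁻⁴ = 1.0841×10⁻⁴ K⁻¹
0–170 m: 170 × 2.785×10⁻⁴ × 1.9 = 0.0899555 m
880 × 1.0841×10⁻⁴ × 0.27 = 0.025758216 m
Δh = 0.0899555 + 0.025758216 = 0.115713716 m ≈ 0.12 m

about 0.12 m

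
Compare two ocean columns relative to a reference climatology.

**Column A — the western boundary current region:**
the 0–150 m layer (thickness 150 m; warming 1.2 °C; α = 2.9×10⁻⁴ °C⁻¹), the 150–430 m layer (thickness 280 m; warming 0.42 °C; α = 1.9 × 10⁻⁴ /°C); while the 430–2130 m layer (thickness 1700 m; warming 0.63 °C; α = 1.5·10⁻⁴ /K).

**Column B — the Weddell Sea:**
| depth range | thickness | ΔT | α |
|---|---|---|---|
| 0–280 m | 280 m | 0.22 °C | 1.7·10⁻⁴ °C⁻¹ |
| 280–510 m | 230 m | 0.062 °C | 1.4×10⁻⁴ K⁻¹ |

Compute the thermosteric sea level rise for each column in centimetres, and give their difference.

A: 24 cm; B: 1.2 cm; difference 22 cm

A Layer 1: 150 × 2.9×10⁻⁴ × 1.2 = 0.05220 m
A 150–430 m: 0.42 × 280 × 1.9×10⁻⁴ = 0.022344 m
A Layer 3: 1.5×10⁻⁴ × 1700 × 0.63 = 0.16065 m
A total: 0.235194 m
B Layer 1: 1.7×10⁻⁴ × 280 × 0.22 = 0.010472 m
B 230 × 0.062 × 1.4×10⁻⁴ = 0.0019964 m
B total: 0.0124684 m
Difference: 0.235194 − 0.0124684 = 0.2227256 m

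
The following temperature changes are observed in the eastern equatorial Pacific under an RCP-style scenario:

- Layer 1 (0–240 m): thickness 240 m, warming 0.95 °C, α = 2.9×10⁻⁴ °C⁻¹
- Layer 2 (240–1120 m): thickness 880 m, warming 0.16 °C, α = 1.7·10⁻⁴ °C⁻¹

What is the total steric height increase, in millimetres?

about 90.1 mm

0–240 m: 0.95 × 240 × 2.9×10⁻⁴ = 0.06612 m
880 × 1.7×10⁻⁴ × 0.16 = 0.023936 m
Δh = 0.06612 + 0.023936 = 0.090056 m ≈ 90.1 mm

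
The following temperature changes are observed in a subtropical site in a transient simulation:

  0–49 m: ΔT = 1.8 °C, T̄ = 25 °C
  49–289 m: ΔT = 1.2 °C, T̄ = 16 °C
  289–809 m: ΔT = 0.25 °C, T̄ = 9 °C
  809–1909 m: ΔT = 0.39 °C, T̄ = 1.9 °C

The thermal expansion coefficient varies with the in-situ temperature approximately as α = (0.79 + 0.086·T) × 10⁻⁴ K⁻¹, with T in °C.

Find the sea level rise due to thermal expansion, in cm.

Layer 1: α = (0.79 + 0.086×25)×10⁻⁴ = 2.94×10⁻⁴ K⁻¹
Layer 2: α = (0.79 + 0.086×16)×10⁻⁴ = 2.166×10⁻⁴ K⁻¹
Layer 3: α = (0.79 + 0.086×9)×10⁻⁴ = 1.564×10⁻⁴ K⁻¹
Layer 4: α = (0.79 + 0.086×1.9)×10⁻⁴ = 0.9534×10⁻⁴ K⁻¹
49 × 1.8 × 2.94×10⁻⁴ = 0.0259308 m
1.2 × 240 × 2.166×10⁻⁴ = 0.0623808 m
Layer 3: 0.25 × 1.564×10⁻⁴ × 520 = 0.020332 m
1100 × 0.9534×10⁻⁴ × 0.39 = 0.04090086 m
Δh = 0.0259308 + 0.0623808 + 0.020332 + 0.04090086 = 0.14954446 m

15.0 cm of thermosteric rise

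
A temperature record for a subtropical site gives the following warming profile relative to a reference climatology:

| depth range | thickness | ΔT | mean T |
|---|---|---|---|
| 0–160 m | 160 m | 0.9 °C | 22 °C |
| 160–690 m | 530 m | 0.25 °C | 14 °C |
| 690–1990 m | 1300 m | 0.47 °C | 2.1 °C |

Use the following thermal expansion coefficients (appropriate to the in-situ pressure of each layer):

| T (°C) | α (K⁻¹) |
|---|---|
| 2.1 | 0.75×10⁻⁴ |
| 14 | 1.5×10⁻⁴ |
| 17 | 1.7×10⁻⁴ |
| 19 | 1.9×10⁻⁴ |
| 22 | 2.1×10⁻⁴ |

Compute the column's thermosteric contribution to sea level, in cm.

Layer 1 at 22 °C → α = 2.1×10⁻⁴ K⁻¹
Layer 2 at 14 °C → α = 1.5×10⁻⁴ K⁻¹
Layer 3 at 2.1 °C → α = 0.75×10⁻⁴ K⁻¹
0–160 m: 2.1×10⁻⁴ × 0.9 × 160 = 0.03024 m
1.5×10⁻⁴ × 0.25 × 530 = 0.019875 m
690–1990 m: 0.75×10⁻⁴ × 1300 × 0.47 = 0.045825 m
Δh = 0.03024 + 0.019875 + 0.045825 = 0.09594 m ≈ 9.59 cm

about 9.59 cm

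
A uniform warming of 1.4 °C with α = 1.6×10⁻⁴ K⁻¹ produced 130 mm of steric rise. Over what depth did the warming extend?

H = Δh/(αΔT) = 0.13 / (1.6×10⁻⁴ × 1.4) ≈ 580.4 m

H ≈ 580 m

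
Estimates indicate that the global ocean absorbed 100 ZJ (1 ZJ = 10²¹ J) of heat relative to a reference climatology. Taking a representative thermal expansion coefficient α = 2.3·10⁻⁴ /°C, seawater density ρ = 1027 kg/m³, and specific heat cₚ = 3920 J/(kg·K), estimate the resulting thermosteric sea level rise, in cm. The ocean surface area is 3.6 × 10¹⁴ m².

Per unit area: Q = 100×10²¹ / (3.6×10¹⁴) ≈ 2.778×10⁸ J/m²
Δh = αQ/(ρcₚ) = 2.3×10⁻⁴ × 2.778×10⁸ / (1027 × 3920) ≈ 0.015871 m

Δh = 1.59 cm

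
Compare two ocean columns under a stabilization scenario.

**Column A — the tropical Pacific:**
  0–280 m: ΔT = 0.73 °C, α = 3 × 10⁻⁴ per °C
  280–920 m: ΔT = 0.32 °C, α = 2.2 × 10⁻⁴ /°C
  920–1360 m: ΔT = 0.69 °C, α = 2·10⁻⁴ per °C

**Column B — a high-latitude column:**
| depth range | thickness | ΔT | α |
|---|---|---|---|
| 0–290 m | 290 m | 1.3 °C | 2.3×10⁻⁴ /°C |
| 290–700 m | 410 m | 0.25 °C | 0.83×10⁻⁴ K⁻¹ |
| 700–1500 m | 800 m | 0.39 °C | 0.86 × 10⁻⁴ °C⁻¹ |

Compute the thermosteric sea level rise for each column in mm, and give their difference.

A 3×10⁻⁴ × 0.73 × 280 = 0.06132 m
A 2.2×10⁻⁴ × 640 × 0.32 = 0.045056 m
A 920–1360 m: 440 × 0.69 × 2×10⁻⁴ = 0.06072 m
A total: 0.167096 m
B 0–290 m: 2.3×10⁻⁴ × 1.3 × 290 = 0.08671 m
B 290–700 m: 410 × 0.25 × 0.83×10⁻⁴ = 0.0085075 m
B 0.86×10⁻⁴ × 0.39 × 800 = 0.026832 m
B total: 0.1220495 m
Difference: 0.167096 − 0.1220495 = 0.0450465 m

Δh_A ≈ 167 mm, Δh_B ≈ 122 mm; difference ≈ 45.0 mm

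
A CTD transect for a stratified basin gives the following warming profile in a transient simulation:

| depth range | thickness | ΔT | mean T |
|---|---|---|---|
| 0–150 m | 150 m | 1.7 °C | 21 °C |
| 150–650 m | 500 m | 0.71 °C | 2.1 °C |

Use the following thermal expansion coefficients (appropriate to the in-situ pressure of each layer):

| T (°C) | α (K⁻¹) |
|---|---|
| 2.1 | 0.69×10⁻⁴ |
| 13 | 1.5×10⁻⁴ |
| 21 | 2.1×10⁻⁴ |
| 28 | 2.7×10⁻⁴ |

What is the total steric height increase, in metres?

Layer 1 at 21 °C → α = 2.1×10⁻⁴ K⁻¹
Layer 2 at 2.1 °C → α = 0.69×10⁻⁴ K⁻¹
0–150 m: 1.7 × 150 × 2.1×10⁻⁴ = 0.05355 m
0.71 × 500 × 0.69×10⁻⁴ = 0.024495 m
Δh = 0.05355 + 0.024495 = 0.078045 m

about 0.0780 m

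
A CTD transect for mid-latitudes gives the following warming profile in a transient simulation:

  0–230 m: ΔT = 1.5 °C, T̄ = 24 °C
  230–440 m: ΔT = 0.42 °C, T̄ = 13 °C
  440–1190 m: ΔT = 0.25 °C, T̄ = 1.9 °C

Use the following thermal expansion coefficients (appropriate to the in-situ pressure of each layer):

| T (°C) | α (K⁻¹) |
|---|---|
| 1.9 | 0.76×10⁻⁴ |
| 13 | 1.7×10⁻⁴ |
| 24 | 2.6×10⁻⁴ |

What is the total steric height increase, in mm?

120 mm

Layer 1 at 24 °C → α = 2.6×10⁻⁴ K⁻¹
Layer 2 at 13 °C → α = 1.7×10⁻⁴ K⁻¹
Layer 3 at 1.9 °C → α = 0.76×10⁻⁴ K⁻¹
1.5 × 230 × 2.6×10⁻⁴ = 0.08970 m
0.42 × 1.7×10⁻⁴ × 210 = 0.014994 m
Layer 3: 750 × 0.25 × 0.76×10⁻⁴ = 0.01425 m
Δh = 0.08970 + 0.014994 + 0.01425 = 0.118944 m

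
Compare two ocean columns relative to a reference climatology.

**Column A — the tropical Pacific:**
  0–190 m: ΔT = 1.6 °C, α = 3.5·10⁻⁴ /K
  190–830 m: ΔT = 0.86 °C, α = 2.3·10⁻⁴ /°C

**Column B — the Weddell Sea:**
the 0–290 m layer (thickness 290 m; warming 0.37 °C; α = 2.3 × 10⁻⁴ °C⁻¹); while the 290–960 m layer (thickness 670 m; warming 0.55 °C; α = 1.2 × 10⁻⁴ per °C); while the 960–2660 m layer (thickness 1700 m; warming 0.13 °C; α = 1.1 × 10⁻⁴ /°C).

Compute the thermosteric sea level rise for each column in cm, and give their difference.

Δh_A ≈ 23.3 cm, Δh_B ≈ 9.32 cm; difference ≈ 14.0 cm

A 0–190 m: 190 × 1.6 × 3.5×10⁻⁴ = 0.10640 m
A Layer 2: 0.86 × 2.3×10⁻⁴ × 640 = 0.126592 m
A total: 0.232992 m
B 0–290 m: 0.37 × 290 × 2.3×10⁻⁴ = 0.024679 m
B 0.55 × 670 × 1.2×10⁻⁴ = 0.04422 m
B 0.13 × 1.1×10⁻⁴ × 1700 = 0.02431 m
B total: 0.093209 m
Difference: 0.232992 − 0.093209 = 0.139783 m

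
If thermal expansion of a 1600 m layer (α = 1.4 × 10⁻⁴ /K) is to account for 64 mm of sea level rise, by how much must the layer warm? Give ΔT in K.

ΔT = Δh/(αH) = 0.064 / (1.4×10⁻⁴ × 1600) ≈ 0.2857 K

0.29 K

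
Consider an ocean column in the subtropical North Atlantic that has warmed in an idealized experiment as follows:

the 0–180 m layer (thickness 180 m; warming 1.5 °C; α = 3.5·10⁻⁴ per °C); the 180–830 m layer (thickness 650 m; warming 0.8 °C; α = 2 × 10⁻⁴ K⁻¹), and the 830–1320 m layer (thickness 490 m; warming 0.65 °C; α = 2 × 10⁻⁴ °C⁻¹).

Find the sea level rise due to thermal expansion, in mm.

3.5×10⁻⁴ × 1.5 × 180 = 0.09450 m
Layer 2: 650 × 0.8 × 2×10⁻⁴ = 0.10400 m
2×10⁻⁴ × 490 × 0.65 = 0.06370 m
Δh = 0.09450 + 0.10400 + 0.06370 = 0.26220 m

262 mm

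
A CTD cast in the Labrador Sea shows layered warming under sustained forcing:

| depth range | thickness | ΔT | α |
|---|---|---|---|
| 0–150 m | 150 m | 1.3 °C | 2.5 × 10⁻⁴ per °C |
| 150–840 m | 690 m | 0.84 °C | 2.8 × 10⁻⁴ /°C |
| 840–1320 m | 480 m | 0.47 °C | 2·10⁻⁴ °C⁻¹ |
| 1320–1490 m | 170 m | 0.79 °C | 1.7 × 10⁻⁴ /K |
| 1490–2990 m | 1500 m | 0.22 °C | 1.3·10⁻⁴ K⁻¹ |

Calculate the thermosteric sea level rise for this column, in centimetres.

150 × 2.5×10⁻⁴ × 1.3 = 0.04875 m
Layer 2: 0.84 × 690 × 2.8×10⁻⁴ = 0.162288 m
840–1320 m: 480 × 2×10⁻⁴ × 0.47 = 0.04512 m
0.79 × 1.7×10⁻⁴ × 170 = 0.022831 m
1500 × 0.22 × 1.3×10⁻⁴ = 0.04290 m
Δh = 0.04875 + 0.162288 + 0.04512 + 0.022831 + 0.04290 = 0.321889 m

32 cm of thermosteric rise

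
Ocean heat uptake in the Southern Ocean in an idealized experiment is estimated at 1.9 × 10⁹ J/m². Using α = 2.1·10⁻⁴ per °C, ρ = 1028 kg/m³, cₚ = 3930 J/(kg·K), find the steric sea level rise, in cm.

Δh = αQ/(ρcₚ) = 2.1×10⁻⁴ × 1.9×10⁹ / (1028 × 3930) ≈ 0.098761 m

about 9.9 cm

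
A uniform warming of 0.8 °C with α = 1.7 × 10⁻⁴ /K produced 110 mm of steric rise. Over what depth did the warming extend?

about 809 m

H = Δh/(αΔT) = 0.11 / (1.7×10⁻⁴ × 0.8) ≈ 808.8 m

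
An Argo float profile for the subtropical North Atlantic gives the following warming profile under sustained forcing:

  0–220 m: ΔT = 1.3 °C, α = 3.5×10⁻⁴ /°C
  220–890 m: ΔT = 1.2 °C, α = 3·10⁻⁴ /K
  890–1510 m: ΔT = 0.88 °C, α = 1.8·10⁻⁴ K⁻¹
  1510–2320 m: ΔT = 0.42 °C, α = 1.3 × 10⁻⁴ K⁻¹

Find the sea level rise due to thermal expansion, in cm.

48.4 cm of thermosteric rise

1.3 × 3.5×10⁻⁴ × 220 = 0.10010 m
3×10⁻⁴ × 670 × 1.2 = 0.24120 m
890–1510 m: 1.8×10⁻⁴ × 620 × 0.88 = 0.098208 m
1510–2320 m: 810 × 0.42 × 1.3×10⁻⁴ = 0.044226 m
Δh = 0.10010 + 0.24120 + 0.098208 + 0.044226 = 0.483734 m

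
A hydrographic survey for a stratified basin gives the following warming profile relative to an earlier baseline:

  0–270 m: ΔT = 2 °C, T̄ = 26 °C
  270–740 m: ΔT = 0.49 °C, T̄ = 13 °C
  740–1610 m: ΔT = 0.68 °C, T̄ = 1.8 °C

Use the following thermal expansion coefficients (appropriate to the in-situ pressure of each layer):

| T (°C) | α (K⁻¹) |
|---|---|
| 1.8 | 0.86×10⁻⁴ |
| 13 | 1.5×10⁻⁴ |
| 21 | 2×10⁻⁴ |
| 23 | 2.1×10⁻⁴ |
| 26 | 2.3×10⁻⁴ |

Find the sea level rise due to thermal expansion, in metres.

Layer 1 at 26 °C → α = 2.3×10⁻⁴ K⁻¹
Layer 2 at 13 °C → α = 1.5×10⁻⁴ K⁻¹
Layer 3 at 1.8 °C → α = 0.86×10⁻⁴ K⁻¹
0–270 m: 2.3×10⁻⁴ × 2 × 270 = 0.12420 m
Layer 2: 470 × 0.49 × 1.5×10⁻⁴ = 0.034545 m
740–1610 m: 870 × 0.68 × 0.86×10⁻⁴ = 0.0508776 m
Δh = 0.12420 + 0.034545 + 0.0508776 = 0.2096226 m ≈ 0.210 m

Δh = 0.210 m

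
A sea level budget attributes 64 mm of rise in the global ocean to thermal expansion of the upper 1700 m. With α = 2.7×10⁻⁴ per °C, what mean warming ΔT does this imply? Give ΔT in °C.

about 0.139 °C

ΔT = Δh/(αH) = 0.064 / (2.7×10⁻⁴ × 1700) ≈ 0.1394 °C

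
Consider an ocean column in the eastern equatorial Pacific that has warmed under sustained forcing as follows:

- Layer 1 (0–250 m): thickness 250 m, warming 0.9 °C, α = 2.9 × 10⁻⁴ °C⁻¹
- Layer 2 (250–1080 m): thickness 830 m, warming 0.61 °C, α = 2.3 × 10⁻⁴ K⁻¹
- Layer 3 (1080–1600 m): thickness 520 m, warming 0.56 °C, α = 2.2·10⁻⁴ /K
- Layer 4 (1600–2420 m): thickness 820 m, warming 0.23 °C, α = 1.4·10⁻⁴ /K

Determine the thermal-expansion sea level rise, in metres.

about 0.27 m

Layer 1: 250 × 0.9 × 2.9×10⁻⁴ = 0.06525 m
250–1080 m: 0.61 × 2.3×10⁻⁴ × 830 = 0.116449 m
2.2×10⁻⁴ × 520 × 0.56 = 0.064064 m
0.23 × 1.4×10⁻⁴ × 820 = 0.026404 m
Δh = 0.06525 + 0.116449 + 0.064064 + 0.026404 = 0.272167 m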